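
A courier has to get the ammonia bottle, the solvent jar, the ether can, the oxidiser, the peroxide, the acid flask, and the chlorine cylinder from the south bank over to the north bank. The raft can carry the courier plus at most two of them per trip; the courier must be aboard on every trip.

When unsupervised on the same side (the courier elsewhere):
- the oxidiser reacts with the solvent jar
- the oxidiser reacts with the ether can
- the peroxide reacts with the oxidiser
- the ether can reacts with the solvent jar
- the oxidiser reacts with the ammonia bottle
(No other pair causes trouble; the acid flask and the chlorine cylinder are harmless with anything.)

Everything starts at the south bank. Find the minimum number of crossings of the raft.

11

Counting alone: the courier can take at most 2 across per trip to the north bank, so moving all 7 needs at least 4 loaded trips out, with a return between consecutive ones — at least 7 crossings.
The safety rule pushes this higher. Following every safe sequence of crossings, the most of the 7 that can be at the north bank as the raft arrives there on crossings 7, 9 is 5, 6 respectively — never all 7.
So no plan with fewer than 11 crossings exists, and this one achieves 11:
1. Courier goes to the north bank with the oxidiser and the solvent jar.
2. Courier goes back to the south bank with the solvent jar.
3. Courier goes to the north bank with the ammonia bottle and the solvent jar.
4. Courier goes back to the south bank with the oxidiser.
5. Courier goes to the north bank with the ether can and the peroxide.
6. Courier goes back to the south bank with the solvent jar.
7. Courier goes to the north bank with the acid flask and the solvent jar.
8. Courier goes back to the south bank with the solvent jar.
9. Courier goes to the north bank with the chlorine cylinder and the solvent jar.
10. Courier goes back to the south bank with the solvent jar.
11. Courier goes to the north bank with the oxidiser and the solvent jar.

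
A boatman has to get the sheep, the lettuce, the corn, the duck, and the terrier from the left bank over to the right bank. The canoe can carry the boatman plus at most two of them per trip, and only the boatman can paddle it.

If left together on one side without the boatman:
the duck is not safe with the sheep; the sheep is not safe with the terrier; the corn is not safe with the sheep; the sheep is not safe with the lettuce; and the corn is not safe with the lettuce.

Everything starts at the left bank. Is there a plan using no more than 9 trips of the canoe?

Yes

Yes — this plan uses 7 crossings (≤ 9):
1. Boatman goes to the right bank with the lettuce and the sheep.  [the left bank: the corn, the duck, the terrier | the right bank: the lettuce, the sheep]
2. Boatman goes back to the left bank with the sheep.  [the left bank: the corn, the duck, the sheep, the terrier | the right bank: the lettuce]
3. Boatman goes to the right bank with the duck and the sheep.  [the left bank: the corn, the terrier | the right bank: the duck, the lettuce, the sheep]
4. Boatman goes back to the left bank with the sheep.  [the left bank: the corn, the sheep, the terrier | the right bank: the duck, the lettuce]
5. Boatman goes to the right bank with the sheep and the terrier.  [the left bank: the corn | the right bank: the duck, the lettuce, the sheep, the terrier]
6. Boatman goes back to the left bank with the sheep.  [the left bank: the corn, the sheep | the right bank: the duck, the lettuce, the terrier]
7. Boatman goes to the right bank with the corn and the sheep.  [the left bank: — | the right bank: the corn, the duck, the lettuce, the sheep, the terrier]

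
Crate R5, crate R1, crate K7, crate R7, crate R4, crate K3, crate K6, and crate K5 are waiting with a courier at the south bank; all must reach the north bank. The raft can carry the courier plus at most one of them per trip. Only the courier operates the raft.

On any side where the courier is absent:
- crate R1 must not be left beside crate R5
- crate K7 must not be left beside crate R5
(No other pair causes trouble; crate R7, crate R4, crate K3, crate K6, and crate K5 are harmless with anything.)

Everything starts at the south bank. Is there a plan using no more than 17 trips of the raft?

Yes — this plan uses 17 crossings (≤ 17):
1. Courier goes to the north bank with crate R5.
2. Courier goes back to the south bank alone.
3. Courier goes to the north bank with crate R1.
4. Courier goes back to the south bank with crate R5.
5. Courier goes to the north bank with crate K7.
6. Courier goes back to the south bank alone.
7. Courier goes to the north bank with crate R7.
8. Courier goes back to the south bank alone.
9. Courier goes to the north bank with crate R4.
10. Courier goes back to the south bank alone.
11. Courier goes to the north bank with crate K3.
12. Courier goes back to the south bank alone.
13. Courier goes to the north bank with crate K6.
14. Courier goes back to the south bank alone.
15. Courier goes to the north bank with crate K5.
16. Courier goes back to the south bank alone.
17. Courier goes to the north bank with crate R5.

Yes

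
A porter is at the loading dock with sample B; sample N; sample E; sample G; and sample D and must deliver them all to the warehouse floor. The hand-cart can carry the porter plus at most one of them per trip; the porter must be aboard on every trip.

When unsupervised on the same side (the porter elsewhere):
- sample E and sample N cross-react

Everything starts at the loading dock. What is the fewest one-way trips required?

9

Counting alone: the porter can take at most 1 across per trip to the warehouse floor, so moving all 5 needs at least 5 loaded trips out, with a return between consecutive ones — at least 9 crossings.
The plan below uses exactly 9 crossings, so it is optimal:
1. Porter goes to the warehouse floor with sample N.
2. Porter goes back to the loading dock alone.
3. Porter goes to the warehouse floor with sample B.
4. Porter goes back to the loading dock alone.
5. Porter goes to the warehouse floor with sample G.
6. Porter goes back to the loading dock alone.
7. Porter goes to the warehouse floor with sample D.
8. Porter goes back to the loading dock alone.
9. Porter goes to the warehouse floor with sample E.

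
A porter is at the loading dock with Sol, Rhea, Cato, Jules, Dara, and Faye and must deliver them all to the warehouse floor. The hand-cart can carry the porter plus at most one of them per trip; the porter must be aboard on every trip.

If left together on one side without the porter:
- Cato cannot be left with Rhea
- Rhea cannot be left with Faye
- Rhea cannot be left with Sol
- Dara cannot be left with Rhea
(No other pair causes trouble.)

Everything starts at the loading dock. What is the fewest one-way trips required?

impossible

Following every safe sequence of crossings from the start, the most of the 6 that can be at the warehouse floor as the hand-cart arrives there on crossings 1, 3, 5 is 1, 2, 3 respectively; the best ever achieved is 3 of 6.
From crossing 7 on, no configuration arises that was not already reachable earlier: only 22 distinct safe configurations (who is on which side, and where the hand-cart is) can ever be reached, none of them has everyone across, and every continuation just revisits them. So no valid plan exists.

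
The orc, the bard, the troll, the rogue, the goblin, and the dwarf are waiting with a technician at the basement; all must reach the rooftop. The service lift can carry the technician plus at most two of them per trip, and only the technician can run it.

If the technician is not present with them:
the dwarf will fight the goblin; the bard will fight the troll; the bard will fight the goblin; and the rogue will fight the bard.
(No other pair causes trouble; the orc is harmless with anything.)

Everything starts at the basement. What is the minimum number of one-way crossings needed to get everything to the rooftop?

Counting alone: the technician can take at most 2 across per trip to the rooftop, so moving all 6 needs at least 3 loaded trips out, with a return between consecutive ones — at least 5 crossings.
The safety rule pushes this higher. Following every safe sequence of crossings, the most of the 6 that can be at the rooftop as the service lift arrives there on crossing 5 is 5 — never all 6.
So no plan with fewer than 7 crossings exists, and this one achieves 7:
1. Technician goes to the rooftop with the bard and the goblin.  [the basement: the dwarf, the orc, the rogue, the troll | the rooftop: the bard, the goblin]
2. Technician goes back to the basement with the bard.  [the basement: the bard, the dwarf, the orc, the rogue, the troll | the rooftop: the goblin]
3. Technician goes to the rooftop with the bard and the orc.  [the basement: the dwarf, the rogue, the troll | the rooftop: the bard, the goblin, the orc]
4. Technician goes back to the basement with the bard.  [the basement: the bard, the dwarf, the rogue, the troll | the rooftop: the goblin, the orc]
5. Technician goes to the rooftop with the rogue and the troll.  [the basement: the bard, the dwarf | the rooftop: the goblin, the orc, the rogue, the troll]
6. Technician goes back to the basement alone.  [the basement: the bard, the dwarf | the rooftop: the goblin, the orc, the rogue, the troll]
7. Technician goes to the rooftop with the bard and the dwarf.  [the basement: — | the rooftop: the bard, the dwarf, the goblin, the orc, the rogue, the troll]

7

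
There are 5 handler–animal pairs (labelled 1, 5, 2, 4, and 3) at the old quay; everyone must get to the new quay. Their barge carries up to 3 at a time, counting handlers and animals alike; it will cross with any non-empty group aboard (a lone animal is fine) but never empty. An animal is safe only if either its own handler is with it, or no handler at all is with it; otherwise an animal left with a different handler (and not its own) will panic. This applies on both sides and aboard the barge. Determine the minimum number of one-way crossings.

Counting alone: each trip to the new quay takes at most 3 across and each return brings at least 1 back, so after t trips out (and t−1 returns) at most 3t − (t−1) of the 10 are across; that first reaches 10 at t = 5, so at least 9 crossings are needed.
The safety rule pushes this higher. Following every safe sequence of crossings, the most of the 10 that can be at the new quay as the barge arrives there on crossing 9 is 9 — never all 10.
So no plan with fewer than 11 crossings exists, and this one achieves 11:
1. animal 1 and handler 1 cross → the new quay.
2. handler 1 crosses ← the old quay.
3. animal 2, animal 4, and animal 5 cross → the new quay.
4. animal 1 crosses ← the old quay.
5. handler 2, handler 4, and handler 5 cross → the new quay.
6. animal 5 and handler 5 cross ← the old quay.
7. handler 1, handler 3, and handler 5 cross → the new quay.
8. animal 2 crosses ← the old quay.
9. animal 1 and animal 5 cross → the new quay.
10. animal 1 crosses ← the old quay.
11. animal 1, animal 2, and animal 3 cross → the new quay.

11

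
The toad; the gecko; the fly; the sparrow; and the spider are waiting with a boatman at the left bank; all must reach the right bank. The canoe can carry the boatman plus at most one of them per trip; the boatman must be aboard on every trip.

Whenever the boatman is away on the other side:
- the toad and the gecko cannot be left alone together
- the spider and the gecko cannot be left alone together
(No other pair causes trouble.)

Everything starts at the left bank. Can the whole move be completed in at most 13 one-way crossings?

Yes

Yes — this plan uses 11 crossings (≤ 13):
1. Boatman goes to the right bank with the gecko.  [the left bank: the fly, the sparrow, the spider, the toad | the right bank: the gecko]
2. Boatman goes back to the left bank alone.  [the left bank: the fly, the sparrow, the spider, the toad | the right bank: the gecko]
3. Boatman goes to the right bank with the toad.  [the left bank: the fly, the sparrow, the spider | the right bank: the gecko, the toad]
4. Boatman goes back to the left bank with the gecko.  [the left bank: the fly, the gecko, the sparrow, the spider | the right bank: the toad]
5. Boatman goes to the right bank with the spider.  [the left bank: the fly, the gecko, the sparrow | the right bank: the spider, the toad]
6. Boatman goes back to the left bank alone.  [the left bank: the fly, the gecko, the sparrow | the right bank: the spider, the toad]
7. Boatman goes to the right bank with the fly.  [the left bank: the gecko, the sparrow | the right bank: the fly, the spider, the toad]
8. Boatman goes back to the left bank alone.  [the left bank: the gecko, the sparrow | the right bank: the fly, the spider, the toad]
9. Boatman goes to the right bank with the sparrow.  [the left bank: the gecko | the right bank: the fly, the sparrow, the spider, the toad]
10. Boatman goes back to the left bank alone.  [the left bank: the gecko | the right bank: the fly, the sparrow, the spider, the toad]
11. Boatman goes to the right bank with the gecko.  [the left bank: — | the right bank: the fly, the gecko, the sparrow, the spider, the toad]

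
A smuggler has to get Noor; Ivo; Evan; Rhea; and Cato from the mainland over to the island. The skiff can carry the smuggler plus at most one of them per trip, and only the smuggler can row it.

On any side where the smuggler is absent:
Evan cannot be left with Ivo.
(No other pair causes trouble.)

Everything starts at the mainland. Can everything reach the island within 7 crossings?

Counting alone: the smuggler can take at most 1 across per trip to the island, so moving all 5 needs at least 5 loaded trips out, with a return between consecutive ones — at least 9 crossings.
Since 7 < 9, 7 crossings cannot be enough. (The shortest complete plan in fact takes 9:)
1. Smuggler goes to the island with Ivo.
2. Smuggler goes back to the mainland alone.
3. Smuggler goes to the island with Noor.
4. Smuggler goes back to the mainland alone.
5. Smuggler goes to the island with Rhea.
6. Smuggler goes back to the mainland alone.
7. Smuggler goes to the island with Cato.
8. Smuggler goes back to the mainland alone.
9. Smuggler goes to the island with Evan.

No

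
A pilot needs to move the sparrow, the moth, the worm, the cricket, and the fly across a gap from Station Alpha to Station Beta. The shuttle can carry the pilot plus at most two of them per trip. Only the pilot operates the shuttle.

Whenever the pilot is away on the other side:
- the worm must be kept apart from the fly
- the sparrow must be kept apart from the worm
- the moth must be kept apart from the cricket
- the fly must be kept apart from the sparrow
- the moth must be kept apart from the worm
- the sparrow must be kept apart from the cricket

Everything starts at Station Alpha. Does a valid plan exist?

Whatever the first load, the items left behind include a forbidden pair without the pilot. No opening move is safe, so no plan exists.

No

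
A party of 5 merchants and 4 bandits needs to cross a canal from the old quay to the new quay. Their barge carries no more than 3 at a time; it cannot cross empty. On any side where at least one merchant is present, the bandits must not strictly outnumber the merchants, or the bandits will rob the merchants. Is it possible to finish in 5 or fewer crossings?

No

Counting alone: each trip to the new quay takes at most 3 across and each return brings at least 1 back, so after t trips out (and t−1 returns) at most 3t − (t−1) of the 9 are across; that first reaches 9 at t = 4, so at least 7 crossings are needed.
Since 5 < 7, 5 crossings cannot be enough. (The shortest complete plan in fact takes 7:)
1. 3 bandits → the new quay.  (the old quay: 5M 1B; the new quay: 0M 3B)
2. 1 bandit ← the old quay.  (the old quay: 5M 2B; the new quay: 0M 2B)
3. 3 merchants → the new quay.  (the old quay: 2M 2B; the new quay: 3M 2B)
4. 1 merchant ← the old quay.  (the old quay: 3M 2B; the new quay: 2M 2B)
5. 2 merchants and 1 bandit → the new quay.  (the old quay: 1M 1B; the new quay: 4M 3B)
6. 1 merchant ← the old quay.  (the old quay: 2M 1B; the new quay: 3M 3B)
7. 2 merchants and 1 bandit → the new quay.  (the old quay: 0M 0B; the new quay: 5M 4B)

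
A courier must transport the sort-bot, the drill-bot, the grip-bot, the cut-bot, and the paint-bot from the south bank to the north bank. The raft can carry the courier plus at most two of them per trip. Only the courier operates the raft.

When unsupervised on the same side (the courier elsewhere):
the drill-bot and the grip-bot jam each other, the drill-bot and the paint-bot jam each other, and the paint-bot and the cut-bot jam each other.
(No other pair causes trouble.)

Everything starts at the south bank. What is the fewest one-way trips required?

Counting alone: the courier can take at most 2 across per trip to the north bank, so moving all 5 needs at least 3 loaded trips out, with a return between consecutive ones — at least 5 crossings.
The plan below uses exactly 5 crossings, so it is optimal:
1. Courier goes to the north bank with the cut-bot and the drill-bot.  [the south bank: the grip-bot, the paint-bot, the sort-bot | the north bank: the cut-bot, the drill-bot]
2. Courier goes back to the south bank alone.  [the south bank: the grip-bot, the paint-bot, the sort-bot | the north bank: the cut-bot, the drill-bot]
3. Courier goes to the north bank with the sort-bot.  [the south bank: the grip-bot, the paint-bot | the north bank: the cut-bot, the drill-bot, the sort-bot]
4. Courier goes back to the south bank alone.  [the south bank: the grip-bot, the paint-bot | the north bank: the cut-bot, the drill-bot, the sort-bot]
5. Courier goes to the north bank with the grip-bot and the paint-bot.  [the south bank: — | the north bank: the cut-bot, the drill-bot, the grip-bot, the paint-bot, the sort-bot]

5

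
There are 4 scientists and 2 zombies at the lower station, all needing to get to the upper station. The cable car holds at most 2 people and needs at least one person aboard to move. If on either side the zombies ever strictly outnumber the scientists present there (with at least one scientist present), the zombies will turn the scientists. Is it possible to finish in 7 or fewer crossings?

Counting alone: each trip to the upper station takes at most 2 across and each return brings at least 1 back, so after t trips out (and t−1 returns) at most 2t − (t−1) of the 6 are across; that first reaches 6 at t = 5, so at least 9 crossings are needed.
Since 7 < 9, 7 crossings cannot be enough. (The shortest complete plan in fact takes 9:)
1. 2 zombies → the upper station.  (the lower station: 4S 0Z; the upper station: 0S 2Z)
2. 1 zombie ← the lower station.  (the lower station: 4S 1Z; the upper station: 0S 1Z)
3. 2 scientists → the upper station.  (the lower station: 2S 1Z; the upper station: 2S 1Z)
4. 1 zombie ← the lower station.  (the lower station: 2S 2Z; the upper station: 2S 0Z)
5. 2 zombies → the upper station.  (the lower station: 2S 0Z; the upper station: 2S 2Z)
6. 1 zombie ← the lower station.  (the lower station: 2S 1Z; the upper station: 2S 1Z)
7. 1 scientist and 1 zombie → the upper station.  (the lower station: 1S 0Z; the upper station: 3S 2Z)
8. 1 zombie ← the lower station.  (the lower station: 1S 1Z; the upper station: 3S 1Z)
9. 1 scientist and 1 zombie → the upper station.  (the lower station: 0S 0Z; the upper station: 4S 2Z)

No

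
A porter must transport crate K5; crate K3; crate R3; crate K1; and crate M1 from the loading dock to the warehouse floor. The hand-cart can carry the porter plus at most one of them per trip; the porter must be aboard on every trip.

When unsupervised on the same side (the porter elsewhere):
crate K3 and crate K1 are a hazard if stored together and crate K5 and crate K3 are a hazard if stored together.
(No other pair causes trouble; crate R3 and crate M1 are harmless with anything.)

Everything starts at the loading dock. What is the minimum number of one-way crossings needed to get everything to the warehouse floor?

11

Counting alone: the porter can take at most 1 across per trip to the warehouse floor, so moving all 5 needs at least 5 loaded trips out, with a return between consecutive ones — at least 9 crossings.
The safety rule pushes this higher. Following every safe sequence of crossings, the most of the 5 that can be at the warehouse floor as the hand-cart arrives there on crossing 9 is 4 — never all 5.
So no plan with fewer than 11 crossings exists, and this one achieves 11:
1. Porter goes to the warehouse floor with crate K3.  [the loading dock: crate K1, crate K5, crate M1, crate R3 | the warehouse floor: crate K3]
2. Porter goes back to the loading dock alone.  [the loading dock: crate K1, crate K5, crate M1, crate R3 | the warehouse floor: crate K3]
3. Porter goes to the warehouse floor with crate K5.  [the loading dock: crate K1, crate M1, crate R3 | the warehouse floor: crate K3, crate K5]
4. Porter goes back to the loading dock with crate K3.  [the loading dock: crate K1, crate K3, crate M1, crate R3 | the warehouse floor: crate K5]
5. Porter goes to the warehouse floor with crate K1.  [the loading dock: crate K3, crate M1, crate R3 | the warehouse floor: crate K1, crate K5]
6. Porter goes back to the loading dock alone.  [the loading dock: crate K3, crate M1, crate R3 | the warehouse floor: crate K1, crate K5]
7. Porter goes to the warehouse floor with crate R3.  [the loading dock: crate K3, crate M1 | the warehouse floor: crate K1, crate K5, crate R3]
8. Porter goes back to the loading dock alone.  [the loading dock: crate K3, crate M1 | the warehouse floor: crate K1, crate K5, crate R3]
9. Porter goes to the warehouse floor with crate M1.  [the loading dock: crate K3 | the warehouse floor: crate K1, crate K5, crate M1, crate R3]
10. Porter goes back to the loading dock alone.  [the loading dock: crate K3 | the warehouse floor: crate K1, crate K5, crate M1, crate R3]
11. Porter goes to the warehouse floor with crate K3.  [the loading dock: — | the warehouse floor: crate K1, crate K3, crate K5, crate M1, crate R3]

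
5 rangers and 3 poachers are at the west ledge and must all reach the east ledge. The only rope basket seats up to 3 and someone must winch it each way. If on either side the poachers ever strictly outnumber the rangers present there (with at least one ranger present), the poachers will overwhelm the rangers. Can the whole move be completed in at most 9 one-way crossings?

Yes

Yes — this plan uses 7 crossings (≤ 9):
1. 2 poachers → the east ledge.  (the west ledge: 5R 1P; the east ledge: 0R 2P)
2. 1 poacher ← the west ledge.  (the west ledge: 5R 2P; the east ledge: 0R 1P)
3. 2 rangers and 1 poacher → the east ledge.  (the west ledge: 3R 1P; the east ledge: 2R 2P)
4. 1 poacher ← the west ledge.  (the west ledge: 3R 2P; the east ledge: 2R 1P)
5. 1 ranger and 2 poachers → the east ledge.  (the west ledge: 2R 0P; the east ledge: 3R 3P)
6. 1 poacher ← the west ledge.  (the west ledge: 2R 1P; the east ledge: 3R 2P)
7. 2 rangers and 1 poacher → the east ledge.  (the west ledge: 0R 0P; the east ledge: 5R 3P)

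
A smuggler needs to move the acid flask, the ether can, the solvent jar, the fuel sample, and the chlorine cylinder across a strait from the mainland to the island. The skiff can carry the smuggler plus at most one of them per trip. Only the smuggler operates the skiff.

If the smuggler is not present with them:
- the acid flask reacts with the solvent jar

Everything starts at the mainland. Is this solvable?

Yes

1. Smuggler goes to the island with the acid flask.  [the mainland: the chlorine cylinder, the ether can, the fuel sample, the solvent jar | the island: the acid flask]
2. Smuggler goes back to the mainland alone.  [the mainland: the chlorine cylinder, the ether can, the fuel sample, the solvent jar | the island: the acid flask]
3. Smuggler goes to the island with the ether can.  [the mainland: the chlorine cylinder, the fuel sample, the solvent jar | the island: the acid flask, the ether can]
4. Smuggler goes back to the mainland alone.  [the mainland: the chlorine cylinder, the fuel sample, the solvent jar | the island: the acid flask, the ether can]
5. Smuggler goes to the island with the fuel sample.  [the mainland: the chlorine cylinder, the solvent jar | the island: the acid flask, the ether can, the fuel sample]
6. Smuggler goes back to the mainland alone.  [the mainland: the chlorine cylinder, the solvent jar | the island: the acid flask, the ether can, the fuel sample]
7. Smuggler goes to the island with the chlorine cylinder.  [the mainland: the solvent jar | the island: the acid flask, the chlorine cylinder, the ether can, the fuel sample]
8. Smuggler goes back to the mainland alone.  [the mainland: the solvent jar | the island: the acid flask, the chlorine cylinder, the ether can, the fuel sample]
9. Smuggler goes to the island with the solvent jar.  [the mainland: — | the island: the acid flask, the chlorine cylinder, the ether can, the fuel sample, the solvent jar]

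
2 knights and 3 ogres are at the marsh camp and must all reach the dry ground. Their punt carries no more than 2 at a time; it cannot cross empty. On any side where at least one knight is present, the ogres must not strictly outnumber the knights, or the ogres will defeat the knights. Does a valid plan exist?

The ogres already outnumber the knights at the marsh camp before anyone moves, so the starting position itself is disallowed.

No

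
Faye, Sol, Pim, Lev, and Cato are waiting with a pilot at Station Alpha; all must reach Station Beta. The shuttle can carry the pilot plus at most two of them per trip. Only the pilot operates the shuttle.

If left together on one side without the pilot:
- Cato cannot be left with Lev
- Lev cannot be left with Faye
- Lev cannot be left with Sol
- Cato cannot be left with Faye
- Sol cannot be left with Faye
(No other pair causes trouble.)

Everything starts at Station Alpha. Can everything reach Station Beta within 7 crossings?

Yes — this plan uses 7 crossings (≤ 7):
1. Pilot goes to Station Beta with Faye and Lev.
2. Pilot goes back to Station Alpha with Faye.
3. Pilot goes to Station Beta with Faye and Pim.
4. Pilot goes back to Station Alpha with Faye.
5. Pilot goes to Station Beta with Cato and Sol.
6. Pilot goes back to Station Alpha with Lev.
7. Pilot goes to Station Beta with Faye and Lev.

Yes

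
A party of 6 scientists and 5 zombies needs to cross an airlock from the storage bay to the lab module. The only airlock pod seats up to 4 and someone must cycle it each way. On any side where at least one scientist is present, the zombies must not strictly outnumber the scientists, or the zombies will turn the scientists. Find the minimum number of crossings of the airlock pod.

7

Counting alone: each trip to the lab module takes at most 4 across and each return brings at least 1 back, so after t trips out (and t−1 returns) at most 4t − (t−1) of the 11 are across; that first reaches 11 at t = 4, so at least 7 crossings are needed.
The plan below uses exactly 7 crossings, so it is optimal:
1. 2 zombies → the lab module.  (the storage bay: 6S 3Z; the lab module: 0S 2Z)
2. 1 zombie ← the storage bay.  (the storage bay: 6S 4Z; the lab module: 0S 1Z)
3. 4 zombies → the lab module.  (the storage bay: 6S 0Z; the lab module: 0S 5Z)
4. 1 zombie ← the storage bay.  (the storage bay: 6S 1Z; the lab module: 0S 4Z)
5. 4 scientists → the lab module.  (the storage bay: 2S 1Z; the lab module: 4S 4Z)
6. 1 zombie ← the storage bay.  (the storage bay: 2S 2Z; the lab module: 4S 3Z)
7. 2 scientists and 2 zombies → the lab module.  (the storage bay: 0S 0Z; the lab module: 6S 5Z)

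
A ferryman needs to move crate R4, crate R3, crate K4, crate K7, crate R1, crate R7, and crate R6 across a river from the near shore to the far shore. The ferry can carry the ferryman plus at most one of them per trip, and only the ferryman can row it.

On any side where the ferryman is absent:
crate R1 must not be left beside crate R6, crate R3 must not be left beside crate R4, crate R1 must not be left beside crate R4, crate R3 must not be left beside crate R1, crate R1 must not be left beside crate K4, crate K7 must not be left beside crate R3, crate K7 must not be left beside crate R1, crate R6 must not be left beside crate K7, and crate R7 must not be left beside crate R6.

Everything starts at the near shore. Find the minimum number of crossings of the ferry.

Whatever the first load, the items left behind include a forbidden pair without the ferryman. No opening move is safe, so no plan exists.

impossible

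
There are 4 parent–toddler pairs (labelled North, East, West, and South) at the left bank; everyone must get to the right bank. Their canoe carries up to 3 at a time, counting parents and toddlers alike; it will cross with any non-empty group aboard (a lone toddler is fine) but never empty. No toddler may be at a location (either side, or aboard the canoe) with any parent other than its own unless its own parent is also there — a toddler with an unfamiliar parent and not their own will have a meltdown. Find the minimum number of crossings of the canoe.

9

Counting alone: each trip to the right bank takes at most 3 across and each return brings at least 1 back, so after t trips out (and t−1 returns) at most 3t − (t−1) of the 8 are across; that first reaches 8 at t = 4, so at least 7 crossings are needed.
The safety rule pushes this higher. Following every safe sequence of crossings, the most of the 8 that can be at the right bank as the canoe arrives there on crossing 7 is 7 — never all 8.
So no plan with fewer than 9 crossings exists, and this one achieves 9:
1. parent North and toddler North cross → the right bank.
2. parent North crosses ← the left bank.
3. parent East, parent North, and toddler East cross → the right bank.
4. parent North and toddler North cross ← the left bank.
5. parent North, parent South, and parent West cross → the right bank.
6. toddler East crosses ← the left bank.
7. toddler East and toddler North cross → the right bank.
8. toddler North crosses ← the left bank.
9. toddler North, toddler South, and toddler West cross → the right bank.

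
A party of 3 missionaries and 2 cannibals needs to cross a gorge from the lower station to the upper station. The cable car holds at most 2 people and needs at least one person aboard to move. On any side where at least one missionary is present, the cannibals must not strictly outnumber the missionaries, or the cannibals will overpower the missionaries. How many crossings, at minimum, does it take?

7

Counting alone: each trip to the upper station takes at most 2 across and each return brings at least 1 back, so after t trips out (and t−1 returns) at most 2t − (t−1) of the 5 are across; that first reaches 5 at t = 4, so at least 7 crossings are needed.
The plan below uses exactly 7 crossings, so it is optimal:
1. 2 cannibals → the upper station.  (the lower station: 3M 0C; the upper station: 0M 2C)
2. 1 cannibal ← the lower station.  (the lower station: 3M 1C; the upper station: 0M 1C)
3. 2 missionaries → the upper station.  (the lower station: 1M 1C; the upper station: 2M 1C)
4. 1 missionary ← the lower station.  (the lower station: 2M 1C; the upper station: 1M 1C)
5. 1 missionary and 1 cannibal → the upper station.  (the lower station: 1M 0C; the upper station: 2M 2C)
6. 1 cannibal ← the lower station.  (the lower station: 1M 1C; the upper station: 2M 1C)
7. 1 missionary and 1 cannibal → the upper station.  (the lower station: 0M 0C; the upper station: 3M 2C)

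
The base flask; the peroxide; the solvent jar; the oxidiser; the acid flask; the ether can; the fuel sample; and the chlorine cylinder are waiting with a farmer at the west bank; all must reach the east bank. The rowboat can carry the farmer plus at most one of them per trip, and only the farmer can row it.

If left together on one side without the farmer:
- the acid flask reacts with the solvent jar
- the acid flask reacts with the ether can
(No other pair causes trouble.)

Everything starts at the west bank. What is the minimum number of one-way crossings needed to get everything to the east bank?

Counting alone: the farmer can take at most 1 across per trip to the east bank, so moving all 8 needs at least 8 loaded trips out, with a return between consecutive ones — at least 15 crossings.
The safety rule pushes this higher. Following every safe sequence of crossings, the most of the 8 that can be at the east bank as the rowboat arrives there on crossing 15 is 7 — never all 8.
So no plan with fewer than 17 crossings exists, and this one achieves 17:
1. Farmer goes to the east bank with the acid flask.
2. Farmer goes back to the west bank alone.
3. Farmer goes to the east bank with the base flask.
4. Farmer goes back to the west bank alone.
5. Farmer goes to the east bank with the peroxide.
6. Farmer goes back to the west bank alone.
7. Farmer goes to the east bank with the solvent jar.
8. Farmer goes back to the west bank with the acid flask.
9. Farmer goes to the east bank with the ether can.
10. Farmer goes back to the west bank alone.
11. Farmer goes to the east bank with the oxidiser.
12. Farmer goes back to the west bank alone.
13. Farmer goes to the east bank with the fuel sample.
14. Farmer goes back to the west bank alone.
15. Farmer goes to the east bank with the chlorine cylinder.
16. Farmer goes back to the west bank alone.
17. Farmer goes to the east bank with the acid flask.

17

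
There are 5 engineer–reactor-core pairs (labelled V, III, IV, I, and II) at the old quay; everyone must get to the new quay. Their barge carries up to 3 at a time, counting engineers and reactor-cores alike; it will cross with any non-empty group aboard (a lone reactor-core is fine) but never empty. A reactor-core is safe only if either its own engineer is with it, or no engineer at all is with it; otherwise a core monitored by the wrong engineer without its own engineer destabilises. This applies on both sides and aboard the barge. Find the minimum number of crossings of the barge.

Counting alone: each trip to the new quay takes at most 3 across and each return brings at least 1 back, so after t trips out (and t−1 returns) at most 3t − (t−1) of the 10 are across; that first reaches 10 at t = 5, so at least 9 crossings are needed.
The safety rule pushes this higher. Following every safe sequence of crossings, the most of the 10 that can be at the new quay as the barge arrives there on crossing 9 is 9 — never all 10.
So no plan with fewer than 11 crossings exists, and this one achieves 11:
1. engineer V and reactor-core V cross → the new quay.
2. engineer V crosses ← the old quay.
3. reactor-core I, reactor-core III, and reactor-core IV cross → the new quay.
4. reactor-core V crosses ← the old quay.
5. engineer I, engineer III, and engineer IV cross → the new quay.
6. engineer III and reactor-core III cross ← the old quay.
7. engineer II, engineer III, and engineer V cross → the new quay.
8. reactor-core IV crosses ← the old quay.
9. reactor-core III and reactor-core V cross → the new quay.
10. reactor-core V crosses ← the old quay.
11. reactor-core II, reactor-core IV, and reactor-core V cross → the new quay.

11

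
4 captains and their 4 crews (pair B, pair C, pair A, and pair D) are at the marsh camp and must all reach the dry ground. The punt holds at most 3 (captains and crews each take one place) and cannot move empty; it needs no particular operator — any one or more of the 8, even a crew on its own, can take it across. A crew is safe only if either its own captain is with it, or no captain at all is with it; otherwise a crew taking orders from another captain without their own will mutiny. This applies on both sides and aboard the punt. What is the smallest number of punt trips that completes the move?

9

Counting alone: each trip to the dry ground takes at most 3 across and each return brings at least 1 back, so after t trips out (and t−1 returns) at most 3t − (t−1) of the 8 are across; that first reaches 8 at t = 4, so at least 7 crossings are needed.
The safety rule pushes this higher. Following every safe sequence of crossings, the most of the 8 that can be at the dry ground as the punt arrives there on crossing 7 is 7 — never all 8.
So no plan with fewer than 9 crossings exists, and this one achieves 9:
1. captain B and crew B cross → the dry ground.
2. captain B crosses ← the marsh camp.
3. captain B, captain C, and crew C cross → the dry ground.
4. captain B and crew B cross ← the marsh camp.
5. captain A, captain B, and captain D cross → the dry ground.
6. crew C crosses ← the marsh camp.
7. crew B and crew C cross → the dry ground.
8. crew B crosses ← the marsh camp.
9. crew A, crew B, and crew D cross → the dry ground.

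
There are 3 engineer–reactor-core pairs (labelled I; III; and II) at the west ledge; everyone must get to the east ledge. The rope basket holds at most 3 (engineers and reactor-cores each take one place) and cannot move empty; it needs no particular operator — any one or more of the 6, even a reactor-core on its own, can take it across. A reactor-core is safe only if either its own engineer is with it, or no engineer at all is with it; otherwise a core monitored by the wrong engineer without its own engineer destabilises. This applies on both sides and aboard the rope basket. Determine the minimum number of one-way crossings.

Counting alone: each trip to the east ledge takes at most 3 across and each return brings at least 1 back, so after t trips out (and t−1 returns) at most 3t − (t−1) of the 6 are across; that first reaches 6 at t = 3, so at least 5 crossings are needed.
The plan below uses exactly 5 crossings, so it is optimal:
1. engineer I and reactor-core I cross → the east ledge.
2. engineer I crosses ← the west ledge.
3. engineer I, engineer II, and engineer III cross → the east ledge.
4. reactor-core I crosses ← the west ledge.
5. reactor-core I, reactor-core II, and reactor-core III cross → the east ledge.

5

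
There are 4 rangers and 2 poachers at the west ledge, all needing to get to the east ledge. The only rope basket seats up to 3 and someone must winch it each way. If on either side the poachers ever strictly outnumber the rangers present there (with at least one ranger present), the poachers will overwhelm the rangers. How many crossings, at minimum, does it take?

5

Counting alone: each trip to the east ledge takes at most 3 across and each return brings at least 1 back, so after t trips out (and t−1 returns) at most 3t − (t−1) of the 6 are across; that first reaches 6 at t = 3, so at least 5 crossings are needed.
The plan below uses exactly 5 crossings, so it is optimal:
1. 2 poachers → the east ledge.  (the west ledge: 4R 0P; the east ledge: 0R 2P)
2. 1 poacher ← the west ledge.  (the west ledge: 4R 1P; the east ledge: 0R 1P)
3. 2 rangers and 1 poacher → the east ledge.  (the west ledge: 2R 0P; the east ledge: 2R 2P)
4. 1 poacher ← the west ledge.  (the west ledge: 2R 1P; the east ledge: 2R 1P)
5. 2 rangers and 1 poacher → the east ledge.  (the west ledge: 0R 0P; the east ledge: 4R 2P)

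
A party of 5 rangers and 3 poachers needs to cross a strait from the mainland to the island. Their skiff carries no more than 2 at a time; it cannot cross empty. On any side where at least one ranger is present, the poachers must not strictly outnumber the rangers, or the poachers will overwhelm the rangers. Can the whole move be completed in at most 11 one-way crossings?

Counting alone: each trip to the island takes at most 2 across and each return brings at least 1 back, so after t trips out (and t−1 returns) at most 2t − (t−1) of the 8 are across; that first reaches 8 at t = 7, so at least 13 crossings are needed.
Since 11 < 13, 11 crossings cannot be enough. (The shortest complete plan in fact takes 13:)
1. 2 poachers → the island.  (the mainland: 5R 1P; the island: 0R 2P)
2. 1 poacher ← the mainland.  (the mainland: 5R 2P; the island: 0R 1P)
3. 2 poachers → the island.  (the mainland: 5R 0P; the island: 0R 3P)
4. 1 poacher ← the mainland.  (the mainland: 5R 1P; the island: 0R 2P)
5. 2 rangers → the island.  (the mainland: 3R 1P; the island: 2R 2P)
6. 1 poacher ← the mainland.  (the mainland: 3R 2P; the island: 2R 1P)
7. 1 ranger and 1 poacher → the island.  (the mainland: 2R 1P; the island: 3R 2P)
8. 1 poacher ← the mainland.  (the mainland: 2R 2P; the island: 3R 1P)
9. 2 poachers → the island.  (the mainland: 2R 0P; the island: 3R 3P)
10. 1 poacher ← the mainland.  (the mainland: 2R 1P; the island: 3R 2P)
11. 1 ranger and 1 poacher → the island.  (the mainland: 1R 0P; the island: 4R 3P)
12. 1 poacher ← the mainland.  (the mainland: 1R 1P; the island: 4R 2P)
13. 1 ranger and 1 poacher → the island.  (the mainland: 0R 0P; the island: 5R 3P)

No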